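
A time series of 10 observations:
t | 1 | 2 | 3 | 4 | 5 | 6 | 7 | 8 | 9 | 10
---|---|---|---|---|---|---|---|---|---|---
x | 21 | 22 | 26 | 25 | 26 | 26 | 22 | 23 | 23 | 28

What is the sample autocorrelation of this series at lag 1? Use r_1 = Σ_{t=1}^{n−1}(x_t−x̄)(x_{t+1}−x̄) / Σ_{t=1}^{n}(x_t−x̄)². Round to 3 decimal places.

0.100

Mean x̄ = (21 + 22 + 26 + 25 + 26 + 26 + 22 + 23 + 23 + 28)/10 = 24.2000
Numerator Σ_{t=1}^{9}(x_t−x̄)(x_{t+1}−x̄) = 4.7600
Denominator Σ(x_t−x̄)² = 47.6000
r_1 = 4.7600 / 47.6000 = 0.100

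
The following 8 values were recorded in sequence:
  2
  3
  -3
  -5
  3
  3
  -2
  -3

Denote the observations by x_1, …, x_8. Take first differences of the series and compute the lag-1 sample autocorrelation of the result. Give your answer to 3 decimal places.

First differences Δx: 1, -6, -2, 8, 0, -5, -1
Mean of differences = -0.7143
Numerator Σ(Δx_t−Δx̄)(Δx_{t+1}−Δx̄) = -9.0816
Denominator Σ(Δx_t−Δx̄)² = 127.4286
r_1(Δx) = -9.0816 / 127.4286 = -0.071

-0.071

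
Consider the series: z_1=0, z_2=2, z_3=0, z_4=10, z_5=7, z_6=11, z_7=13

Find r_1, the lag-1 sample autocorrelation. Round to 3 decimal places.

0.380

Mean z̄ = (0 + 2 + 0 + 10 + 7 + 11 + 13)/7 = 6.1429
Deviations from mean: -6.1429, -4.1429, -6.1429, 3.8571, 0.8571, 4.8571, 6.8571
Σ(z_t−z̄)(z_{t+1}−z̄) = (25.4490) + (25.4490) + (-23.6939) + (3.3061) + (4.1633) + (33.3061) = 67.9796
Denominator Σ(z_t−z̄)² = 178.8571
r_1 = 67.9796 / 178.8571 = 0.380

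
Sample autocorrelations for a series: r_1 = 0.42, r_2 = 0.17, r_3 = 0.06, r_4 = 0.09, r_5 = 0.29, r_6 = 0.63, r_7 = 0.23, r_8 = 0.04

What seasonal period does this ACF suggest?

The largest autocorrelation is r_6 = 0.63; the remaining lags stay at or below 0.42. The elevated value at lag 1 (0.42), dropping to 0.17 at lag 2, reflects decaying short-term dependence rather than seasonality.
The dominant spike at lag 6 indicates a seasonal period of 6.

6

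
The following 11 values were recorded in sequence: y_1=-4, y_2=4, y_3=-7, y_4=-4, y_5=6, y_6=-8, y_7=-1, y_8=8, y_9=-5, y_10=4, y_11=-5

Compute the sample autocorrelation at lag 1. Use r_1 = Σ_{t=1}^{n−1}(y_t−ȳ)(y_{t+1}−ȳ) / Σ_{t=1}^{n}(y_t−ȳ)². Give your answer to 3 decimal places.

Mean ȳ = (-4 + 4 − 7 − 4 + 6 − 8 − 1 + 8 − 5 + 4 − 5)/11 = -1.0909
Numerator Σ_{t=1}^{10}(y_t−ȳ)(y_{t+1}−ȳ) = -172.4628
Denominator Σ(y_t−ȳ)² = 314.9091
r_1 = -172.4628 / 314.9091 = -0.548

-0.548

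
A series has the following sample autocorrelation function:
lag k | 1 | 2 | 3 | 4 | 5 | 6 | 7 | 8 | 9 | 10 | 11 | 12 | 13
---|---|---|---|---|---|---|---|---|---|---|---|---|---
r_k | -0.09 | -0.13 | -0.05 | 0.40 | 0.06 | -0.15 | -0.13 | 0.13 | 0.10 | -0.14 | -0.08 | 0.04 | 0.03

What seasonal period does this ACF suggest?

4

The largest autocorrelation is r_4 = 0.40; the remaining lags stay at or below 0.13.
The dominant spike at lag 4 indicates a seasonal period of 4.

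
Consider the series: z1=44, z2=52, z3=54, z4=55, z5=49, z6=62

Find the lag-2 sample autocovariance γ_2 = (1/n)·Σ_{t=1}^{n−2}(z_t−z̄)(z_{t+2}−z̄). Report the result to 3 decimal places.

Mean z̄ = (44 + 52 + 54 + 55 + 49 + 62)/6 = 52.6667
Σ_{t=1}^{4}(z_t−z̄)(z_{t+2}−z̄) = 3.7778
γ_2 = 3.7778 / 6 = 0.630

0.630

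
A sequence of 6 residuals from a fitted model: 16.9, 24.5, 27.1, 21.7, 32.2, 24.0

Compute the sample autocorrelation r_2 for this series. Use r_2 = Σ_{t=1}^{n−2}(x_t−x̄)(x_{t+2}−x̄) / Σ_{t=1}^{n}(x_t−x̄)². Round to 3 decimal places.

0.012

Mean x̄ = (16.9 + 24.5 + 27.1 + 21.7 + 32.2 + 24.0)/6 = 24.4000
Deviations from mean: -7.5000, 0.1000, 2.7000, -2.7000, 7.8000, -0.4000
Σ(x_t−x̄)(x_{t+2}−x̄) = (-20.2500) + (-0.2700) + (21.0600) + (1.0800) = 1.6200
Denominator Σ(x_t−x̄)² = 131.8400
r_2 = 1.6200 / 131.8400 = 0.012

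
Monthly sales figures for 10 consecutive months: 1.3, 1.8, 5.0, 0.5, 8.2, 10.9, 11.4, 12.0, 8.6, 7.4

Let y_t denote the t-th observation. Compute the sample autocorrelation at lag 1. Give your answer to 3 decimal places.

Mean ȳ = (1.3 + 1.8 + 5.0 + 0.5 + 8.2 + 10.9 + 11.4 + 12.0 + 8.6 + 7.4)/10 = 6.7100
Numerator Σ_{t=1}^{9}(y_t−ȳ)(y_{t+1}−ȳ) = 98.3319
Denominator Σ(y_t−ȳ)² = 168.6690
r_1 = 98.3319 / 168.6690 = 0.583

0.583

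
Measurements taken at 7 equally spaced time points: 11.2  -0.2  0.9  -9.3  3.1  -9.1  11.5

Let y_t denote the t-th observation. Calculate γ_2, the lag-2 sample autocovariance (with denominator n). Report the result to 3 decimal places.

Mean ȳ = (11.2 − 0.2 + 0.9 − 9.3 + 3.1 − 9.1 + 11.5)/7 = 1.1571
Deviations: 10.0429, -1.3571, -0.2571, -10.4571, 1.9429, -10.2571, 10.3429
Σ_{t=1}^{5}(y_t−ȳ)(y_{t+2}−ȳ) = 138.4649
γ_2 = 138.4649 / 7 = 19.781

19.781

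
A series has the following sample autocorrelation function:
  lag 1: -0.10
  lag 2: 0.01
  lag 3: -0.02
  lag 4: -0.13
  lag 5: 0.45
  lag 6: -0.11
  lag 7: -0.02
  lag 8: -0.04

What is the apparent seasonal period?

5

The largest autocorrelation is r_5 = 0.45; the remaining lags stay at or below 0.01.
The dominant spike at lag 5 indicates a seasonal period of 5.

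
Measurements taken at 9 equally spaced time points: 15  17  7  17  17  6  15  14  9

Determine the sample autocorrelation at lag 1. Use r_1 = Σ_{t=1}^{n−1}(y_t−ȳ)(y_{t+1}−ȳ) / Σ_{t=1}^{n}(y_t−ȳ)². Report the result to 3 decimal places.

-0.430

Mean ȳ = (15 + 17 + 7 + 17 + 17 + 6 + 15 + 14 + 9)/9 = 13.0000
Numerator Σ_{t=1}^{8}(y_t−ȳ)(y_{t+1}−ȳ) = -68.0000
Denominator Σ(y_t−ȳ)² = 158.0000
r_1 = -68.0000 / 158.0000 = -0.430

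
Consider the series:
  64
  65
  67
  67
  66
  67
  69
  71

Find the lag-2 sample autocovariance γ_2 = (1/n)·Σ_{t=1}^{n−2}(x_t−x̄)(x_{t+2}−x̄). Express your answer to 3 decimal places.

-0.250

Mean x̄ = (64 + 65 + 67 + 67 + 66 + 67 + 69 + 71)/8 = 67.0000
Σ_{t=1}^{6}(x_t−x̄)(x_{t+2}−x̄) = -2.0000
γ_2 = -2.0000 / 8 = -0.250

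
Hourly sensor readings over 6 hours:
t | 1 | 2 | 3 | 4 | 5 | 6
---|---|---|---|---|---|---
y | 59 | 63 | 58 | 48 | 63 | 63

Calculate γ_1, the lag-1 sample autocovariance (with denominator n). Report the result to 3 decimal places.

Mean ȳ = (59 + 63 + 58 + 48 + 63 + 63)/6 = 59.0000
Σ_{t=1}^{5}(y_t−ȳ)(y_{t+1}−ȳ) = -21.0000
γ_1 = -21.0000 / 6 = -3.500

-3.500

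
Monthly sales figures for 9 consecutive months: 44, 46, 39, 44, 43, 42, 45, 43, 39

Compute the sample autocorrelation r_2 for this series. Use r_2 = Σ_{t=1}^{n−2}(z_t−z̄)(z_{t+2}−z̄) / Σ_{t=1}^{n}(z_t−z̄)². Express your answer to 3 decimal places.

-0.222

Mean z̄ = (44 + 46 + 39 + 44 + 43 + 42 + 45 + 43 + 39)/9 = 42.7778
Numerator Σ_{t=1}^{7}(z_t−z̄)(z_{t+2}−z̄) = -10.5432
Denominator Σ(z_t−z̄)² = 47.5556
r_2 = -10.5432 / 47.5556 = -0.222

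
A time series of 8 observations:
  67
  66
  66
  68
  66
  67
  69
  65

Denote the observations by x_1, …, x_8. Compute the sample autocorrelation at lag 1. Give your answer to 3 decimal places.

-0.440

Mean x̄ = (67 + 66 + 66 + 68 + 66 + 67 + 69 + 65)/8 = 66.7500
Σ(x_t−x̄)(x_{t+1}−x̄) = (-0.1875) + (0.5625) + (-0.9375) + (-0.9375) + (-0.1875) + (0.5625) + (-3.9375) = -5.0625
Denominator Σ(x_t−x̄)² = 11.5000
r_1 = -5.0625 / 11.5000 = -0.440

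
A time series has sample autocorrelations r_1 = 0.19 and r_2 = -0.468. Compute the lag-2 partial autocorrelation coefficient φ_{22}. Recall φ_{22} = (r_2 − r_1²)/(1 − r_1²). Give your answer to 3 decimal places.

-0.523

φ_{22} = (r_2 − r_1²) / (1 − r_1²)
r_1² = (0.19)² = 0.0361
Numerator = -0.468 − 0.0361 = -0.5041; denominator = 1 − 0.0361 = 0.9639
φ_{22} = -0.5041 / 0.9639 = -0.523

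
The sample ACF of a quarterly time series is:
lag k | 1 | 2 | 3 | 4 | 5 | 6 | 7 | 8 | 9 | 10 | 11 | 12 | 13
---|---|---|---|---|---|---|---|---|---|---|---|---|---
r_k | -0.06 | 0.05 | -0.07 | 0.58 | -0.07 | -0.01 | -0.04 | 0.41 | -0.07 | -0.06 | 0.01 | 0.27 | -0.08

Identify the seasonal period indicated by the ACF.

The largest autocorrelation is r_4 = 0.58, with weaker echoes at lags 8 (0.41) and 12 (0.27); the remaining lags stay at or below 0.05.
The dominant spike at lag 4 indicates a seasonal period of 4.

4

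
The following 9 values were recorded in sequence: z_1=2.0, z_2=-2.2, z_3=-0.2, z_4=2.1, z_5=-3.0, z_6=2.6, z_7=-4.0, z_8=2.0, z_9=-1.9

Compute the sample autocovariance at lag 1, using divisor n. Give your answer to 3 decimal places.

Mean z̄ = (2.0 − 2.2 − 0.2 + 2.1 − 3.0 + 2.6 − 4.0 + 2.0 − 1.9)/9 = -0.2889
Σ_{t=1}^{8}(z_t−z̄)(z_{t+1}−z̄) = -41.5435
γ_1 = -41.5435 / 9 = -4.616

-4.616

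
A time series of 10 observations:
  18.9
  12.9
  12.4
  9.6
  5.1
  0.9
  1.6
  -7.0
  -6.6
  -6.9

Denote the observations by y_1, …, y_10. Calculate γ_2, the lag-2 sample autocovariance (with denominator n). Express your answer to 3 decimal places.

Mean ȳ = (18.9 + 12.9 + 12.4 + 9.6 + 5.1 + 0.9 + 1.6 − 7.0 − 6.6 − 6.9)/10 = 4.0900
Σ_{t=1}^{8}(y_t−ȳ)(y_{t+2}−ȳ) = 343.7898
γ_2 = 343.7898 / 10 = 34.379

34.379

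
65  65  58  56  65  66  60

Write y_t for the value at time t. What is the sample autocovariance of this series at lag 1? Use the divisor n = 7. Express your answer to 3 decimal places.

0.997

Mean ȳ = (65 + 65 + 58 + 56 + 65 + 66 + 60)/7 = 62.1429
Σ_{t=1}^{6}(y_t−ȳ)(y_{t+1}−ȳ) = 6.9796
γ_1 = 6.9796 / 7 = 0.997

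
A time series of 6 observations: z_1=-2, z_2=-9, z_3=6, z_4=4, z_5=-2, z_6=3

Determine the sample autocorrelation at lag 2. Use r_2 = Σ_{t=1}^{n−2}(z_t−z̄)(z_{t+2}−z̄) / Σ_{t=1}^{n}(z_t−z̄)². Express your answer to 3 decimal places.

Mean z̄ = (-2 − 9 + 6 + 4 − 2 + 3)/6 = 0.0000
Σ(z_t−z̄)(z_{t+2}−z̄) = (-12.0000) + (-36.0000) + (-12.0000) + (12.0000) = -48.0000
Denominator Σ(z_t−z̄)² = 150.0000
r_2 = -48.0000 / 150.0000 = -0.320

-0.320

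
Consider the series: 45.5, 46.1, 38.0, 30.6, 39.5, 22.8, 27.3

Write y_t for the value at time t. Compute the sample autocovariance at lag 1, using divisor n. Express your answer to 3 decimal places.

Mean ȳ = (45.5 + 46.1 + 38.0 + 30.6 + 39.5 + 22.8 + 27.3)/7 = 35.6857
Deviations: 9.8143, 10.4143, 2.3143, -5.0857, 3.8143, -12.8857, -8.3857
Σ_{t=1}^{6}(y_t−ȳ)(y_{t+1}−ȳ) = 154.0484
γ_1 = 154.0484 / 7 = 22.007

22.007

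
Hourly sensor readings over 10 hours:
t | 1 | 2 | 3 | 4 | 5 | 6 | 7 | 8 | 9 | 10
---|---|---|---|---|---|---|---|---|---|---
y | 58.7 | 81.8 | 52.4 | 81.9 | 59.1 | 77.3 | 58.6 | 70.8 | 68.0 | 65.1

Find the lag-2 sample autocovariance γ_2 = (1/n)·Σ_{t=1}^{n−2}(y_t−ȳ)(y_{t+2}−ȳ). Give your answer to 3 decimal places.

Mean ȳ = (58.7 + 81.8 + 52.4 + 81.9 + 59.1 + 77.3 + 58.6 + 70.8 + 68.0 + 65.1)/10 = 67.3700
Σ_{t=1}^{8}(y_t−ȳ)(y_{t+2}−ȳ) = 700.8192
γ_2 = 700.8192 / 10 = 70.082

70.082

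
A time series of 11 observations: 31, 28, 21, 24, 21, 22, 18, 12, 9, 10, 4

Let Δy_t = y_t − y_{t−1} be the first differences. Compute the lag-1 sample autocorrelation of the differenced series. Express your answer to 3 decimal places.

-0.381

First differences Δy: -3, -7, 3, -3, 1, -4, -6, -3, 1, -6
Mean of differences = -2.7000
Numerator Σ(Δy_t−Δȳ)(Δy_{t+1}−Δȳ) = -38.8900
Denominator Σ(Δy_t−Δȳ)² = 102.1000
r_1(Δy) = -38.8900 / 102.1000 = -0.381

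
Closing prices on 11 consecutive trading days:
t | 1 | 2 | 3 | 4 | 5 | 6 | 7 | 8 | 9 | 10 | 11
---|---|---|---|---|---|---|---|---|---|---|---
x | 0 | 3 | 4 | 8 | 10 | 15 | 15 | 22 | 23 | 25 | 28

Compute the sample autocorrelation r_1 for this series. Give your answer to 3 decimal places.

Mean x̄ = (0 + 3 + 4 + 8 + 10 + 15 + 15 + 22 + 23 + 25 + 28)/11 = 13.9091
Numerator Σ_{t=1}^{10}(x_t−x̄)(x_{t+1}−x̄) = 677.9008
Denominator Σ(x_t−x̄)² = 932.9091
r_1 = 677.9008 / 932.9091 = 0.727

0.727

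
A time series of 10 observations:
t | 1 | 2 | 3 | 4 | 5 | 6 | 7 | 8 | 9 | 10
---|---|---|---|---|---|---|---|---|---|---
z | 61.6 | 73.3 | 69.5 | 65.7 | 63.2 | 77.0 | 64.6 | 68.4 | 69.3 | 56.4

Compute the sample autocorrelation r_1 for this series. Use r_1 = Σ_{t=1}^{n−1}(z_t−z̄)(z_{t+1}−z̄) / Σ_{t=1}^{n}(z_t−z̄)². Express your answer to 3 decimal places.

Mean z̄ = (61.6 + 73.3 + 69.5 + 65.7 + 63.2 + 77.0 + 64.6 + 68.4 + 69.3 + 56.4)/10 = 66.9000
Numerator Σ_{t=1}^{9}(z_t−z̄)(z_{t+1}−z̄) = -101.6100
Denominator Σ(z_t−z̄)² = 316.5000
r_1 = -101.6100 / 316.5000 = -0.321

-0.321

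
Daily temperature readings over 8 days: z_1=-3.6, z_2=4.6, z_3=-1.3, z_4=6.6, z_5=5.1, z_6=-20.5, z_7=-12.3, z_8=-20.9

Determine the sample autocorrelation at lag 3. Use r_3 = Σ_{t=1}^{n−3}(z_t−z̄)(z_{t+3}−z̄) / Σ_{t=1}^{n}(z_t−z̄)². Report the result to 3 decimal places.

Mean z̄ = (-3.6 + 4.6 − 1.3 + 6.6 + 5.1 − 20.5 − 12.3 − 20.9)/8 = -5.2875
Deviations from mean: 1.6875, 9.8875, 3.9875, 11.8875, 10.3875, -15.2125, -7.0125, -15.6125
Σ(z_t−z̄)(z_{t+3}−z̄) = (20.0602) + (102.7064) + (-60.6598) + (-83.3611) + (-162.1748) = -183.4292
Denominator Σ(z_t−z̄)² = 890.0688
r_3 = -183.4292 / 890.0688 = -0.206

-0.206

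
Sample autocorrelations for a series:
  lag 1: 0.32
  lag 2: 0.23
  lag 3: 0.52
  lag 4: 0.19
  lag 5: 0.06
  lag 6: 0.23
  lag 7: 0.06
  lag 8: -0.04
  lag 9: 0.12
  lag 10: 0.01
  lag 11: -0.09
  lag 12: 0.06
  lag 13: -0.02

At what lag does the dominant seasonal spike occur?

The largest autocorrelation is r_3 = 0.52; the remaining lags stay at or below 0.32. The elevated value at lag 1 (0.32), dropping to 0.23 at lag 2, reflects decaying short-term dependence rather than seasonality.
The dominant spike at lag 3 indicates a seasonal period of 3.

3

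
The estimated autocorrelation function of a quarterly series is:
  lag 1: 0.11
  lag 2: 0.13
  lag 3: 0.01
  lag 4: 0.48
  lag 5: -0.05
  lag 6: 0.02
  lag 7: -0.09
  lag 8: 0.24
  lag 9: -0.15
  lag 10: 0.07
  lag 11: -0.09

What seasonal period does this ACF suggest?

The largest autocorrelation is r_4 = 0.48, with a weaker echo at lag 8 (0.24); the remaining lags stay at or below 0.13.
The dominant spike at lag 4 indicates a seasonal period of 4.

4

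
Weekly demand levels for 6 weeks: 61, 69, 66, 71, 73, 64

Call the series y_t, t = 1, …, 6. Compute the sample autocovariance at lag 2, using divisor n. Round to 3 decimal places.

-0.870

Mean ȳ = (61 + 69 + 66 + 71 + 73 + 64)/6 = 67.3333
Deviations: -6.3333, 1.6667, -1.3333, 3.6667, 5.6667, -3.3333
Σ_{t=1}^{4}(y_t−ȳ)(y_{t+2}−ȳ) = -5.2222
γ_2 = -5.2222 / 6 = -0.870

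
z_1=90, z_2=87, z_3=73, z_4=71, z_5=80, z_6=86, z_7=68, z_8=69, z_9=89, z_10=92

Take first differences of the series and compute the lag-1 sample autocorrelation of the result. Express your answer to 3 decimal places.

First differences Δz: -3, -14, -2, 9, 6, -18, 1, 20, 3
Mean of differences = 0.2222
Numerator Σ(Δz_t−Δz̄)(Δz_{t+1}−Δz̄) = 59.5062
Denominator Σ(Δz_t−Δz̄)² = 1059.5556
r_1(Δz) = 59.5062 / 1059.5556 = 0.056

0.056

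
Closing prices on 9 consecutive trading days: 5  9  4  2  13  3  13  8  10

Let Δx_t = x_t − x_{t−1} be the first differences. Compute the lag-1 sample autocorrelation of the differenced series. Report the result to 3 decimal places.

First differences Δx: 4, -5, -2, 11, -10, 10, -5, 2
Mean of differences = 0.6250
Numerator Σ(Δx_t−Δx̄)(Δx_{t+1}−Δx̄) = -301.7656
Denominator Σ(Δx_t−Δx̄)² = 391.8750
r_1(Δx) = -301.7656 / 391.8750 = -0.770

-0.770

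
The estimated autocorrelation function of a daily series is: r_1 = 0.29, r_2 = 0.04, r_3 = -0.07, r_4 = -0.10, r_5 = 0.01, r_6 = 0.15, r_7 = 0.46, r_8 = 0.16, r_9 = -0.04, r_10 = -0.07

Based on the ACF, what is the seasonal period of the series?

7

The largest autocorrelation is r_7 = 0.46; the remaining lags stay at or below 0.29. The elevated value at lag 1 (0.29), dropping to 0.04 at lag 2, reflects decaying short-term dependence rather than seasonality.
The dominant spike at lag 7 indicates a seasonal period of 7.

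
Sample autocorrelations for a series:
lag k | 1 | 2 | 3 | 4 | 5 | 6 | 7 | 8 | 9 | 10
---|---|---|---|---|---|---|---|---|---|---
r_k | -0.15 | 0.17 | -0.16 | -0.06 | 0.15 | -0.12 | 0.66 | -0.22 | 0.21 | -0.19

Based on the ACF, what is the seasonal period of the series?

The largest autocorrelation is r_7 = 0.66; the remaining lags stay at or below 0.21.
The dominant spike at lag 7 indicates a seasonal period of 7.

7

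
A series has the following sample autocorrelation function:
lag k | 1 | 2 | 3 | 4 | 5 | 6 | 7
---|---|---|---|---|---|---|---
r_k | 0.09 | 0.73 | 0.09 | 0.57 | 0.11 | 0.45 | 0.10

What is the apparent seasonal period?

The largest autocorrelation is r_2 = 0.73, with weaker echoes at lags 4 (0.57) and 6 (0.45); the remaining lags stay at or below 0.11.
The dominant spike at lag 2 indicates a seasonal period of 2.

2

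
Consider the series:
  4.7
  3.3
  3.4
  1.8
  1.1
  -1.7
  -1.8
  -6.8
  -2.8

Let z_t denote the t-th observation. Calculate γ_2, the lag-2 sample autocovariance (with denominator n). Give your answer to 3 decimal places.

4.090

Mean z̄ = (4.7 + 3.3 + 3.4 + 1.8 + 1.1 − 1.7 − 1.8 − 6.8 − 2.8)/9 = 0.1333
Σ_{t=1}^{7}(z_t−z̄)(z_{t+2}−z̄) = 36.8111
γ_2 = 36.8111 / 9 = 4.090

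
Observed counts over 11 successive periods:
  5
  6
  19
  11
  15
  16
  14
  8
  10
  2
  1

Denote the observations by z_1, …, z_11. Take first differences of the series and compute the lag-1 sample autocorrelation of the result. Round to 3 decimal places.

First differences Δz: 1, 13, -8, 4, 1, -2, -6, 2, -8, -1
Mean of differences = -0.4000
Numerator Σ(Δz_t−Δz̄)(Δz_{t+1}−Δz̄) = -130.7600
Denominator Σ(Δz_t−Δz̄)² = 358.4000
r_1(Δz) = -130.7600 / 358.4000 = -0.365

-0.365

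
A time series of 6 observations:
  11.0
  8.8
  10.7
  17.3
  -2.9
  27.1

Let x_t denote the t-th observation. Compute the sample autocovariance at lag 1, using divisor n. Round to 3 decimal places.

-50.582

Mean x̄ = (11.0 + 8.8 + 10.7 + 17.3 − 2.9 + 27.1)/6 = 12.0000
Deviations: -1.0000, -3.2000, -1.3000, 5.3000, -14.9000, 15.1000
Σ_{t=1}^{5}(x_t−x̄)(x_{t+1}−x̄) = -303.4900
γ_1 = -303.4900 / 6 = -50.582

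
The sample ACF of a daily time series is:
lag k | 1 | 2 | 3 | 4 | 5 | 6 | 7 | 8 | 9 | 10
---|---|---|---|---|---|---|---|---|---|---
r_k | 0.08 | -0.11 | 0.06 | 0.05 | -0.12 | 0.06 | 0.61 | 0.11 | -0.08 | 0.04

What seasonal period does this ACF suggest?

7

The largest autocorrelation is r_7 = 0.61; the remaining lags stay at or below 0.11.
The dominant spike at lag 7 indicates a seasonal period of 7.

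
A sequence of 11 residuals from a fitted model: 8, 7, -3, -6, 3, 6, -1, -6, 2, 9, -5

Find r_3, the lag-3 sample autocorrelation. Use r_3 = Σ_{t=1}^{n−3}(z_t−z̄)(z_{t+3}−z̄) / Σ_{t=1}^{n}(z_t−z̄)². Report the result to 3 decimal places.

Mean z̄ = (8 + 7 − 3 − 6 + 3 + 6 − 1 − 6 + 2 + 9 − 5)/11 = 1.2727
Numerator Σ_{t=1}^{8}(z_t−z̄)(z_{t+3}−z̄) = -23.7686
Denominator Σ(z_t−z̄)² = 332.1818
r_3 = -23.7686 / 332.1818 = -0.072

-0.072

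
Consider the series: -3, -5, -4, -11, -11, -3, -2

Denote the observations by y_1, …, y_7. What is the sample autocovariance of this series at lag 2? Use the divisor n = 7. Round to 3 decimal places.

-5.848

Mean ȳ = (-3 − 5 − 4 − 11 − 11 − 3 − 2)/7 = -5.5714
Σ_{t=1}^{5}(y_t−ȳ)(y_{t+2}−ȳ) = -40.9388
γ_2 = -40.9388 / 7 = -5.848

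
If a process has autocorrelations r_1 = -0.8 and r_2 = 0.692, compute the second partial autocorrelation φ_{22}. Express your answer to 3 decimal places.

0.144

φ_{22} = (r_2 − r_1²) / (1 − r_1²)
r_1² = (-0.8)² = 0.64
Numerator = 0.692 − 0.6400 = 0.0520; denominator = 1 − 0.6400 = 0.3600
φ_{22} = 0.0520 / 0.3600 = 0.144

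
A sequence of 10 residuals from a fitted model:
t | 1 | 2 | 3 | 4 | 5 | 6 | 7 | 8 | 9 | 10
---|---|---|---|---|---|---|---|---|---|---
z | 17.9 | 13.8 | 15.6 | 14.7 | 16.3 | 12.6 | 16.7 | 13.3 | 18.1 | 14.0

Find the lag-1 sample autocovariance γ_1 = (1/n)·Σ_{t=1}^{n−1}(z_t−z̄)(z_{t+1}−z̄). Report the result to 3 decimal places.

Mean z̄ = (17.9 + 13.8 + 15.6 + 14.7 + 16.3 + 12.6 + 16.7 + 13.3 + 18.1 + 14.0)/10 = 15.3000
Σ_{t=1}^{9}(z_t−z̄)(z_{t+1}−z̄) = -23.6500
γ_1 = -23.6500 / 10 = -2.365

-2.365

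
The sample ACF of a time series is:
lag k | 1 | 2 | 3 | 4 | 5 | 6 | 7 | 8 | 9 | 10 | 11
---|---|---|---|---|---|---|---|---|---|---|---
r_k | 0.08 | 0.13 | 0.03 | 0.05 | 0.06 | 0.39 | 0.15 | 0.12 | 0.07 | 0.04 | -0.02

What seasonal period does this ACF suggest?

The largest autocorrelation is r_6 = 0.39; the remaining lags stay at or below 0.15.
The dominant spike at lag 6 indicates a seasonal period of 6.

6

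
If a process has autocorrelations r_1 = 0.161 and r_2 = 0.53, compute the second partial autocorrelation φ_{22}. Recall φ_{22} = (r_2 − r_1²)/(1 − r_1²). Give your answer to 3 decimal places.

0.517

φ_{22} = (r_2 − r_1²) / (1 − r_1²)
r_1² = (0.161)² = 0.025921
Numerator = 0.53 − 0.0259 = 0.5041; denominator = 1 − 0.0259 = 0.9741
φ_{22} = 0.5041 / 0.9741 = 0.517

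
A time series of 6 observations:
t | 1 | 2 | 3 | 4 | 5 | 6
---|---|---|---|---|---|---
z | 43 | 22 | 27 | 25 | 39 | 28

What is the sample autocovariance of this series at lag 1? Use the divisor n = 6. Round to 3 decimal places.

Mean z̄ = (43 + 22 + 27 + 25 + 39 + 28)/6 = 30.6667
Deviations: 12.3333, -8.6667, -3.6667, -5.6667, 8.3333, -2.6667
Σ_{t=1}^{5}(z_t−z̄)(z_{t+1}−z̄) = -123.7778
γ_1 = -123.7778 / 6 = -20.630

-20.630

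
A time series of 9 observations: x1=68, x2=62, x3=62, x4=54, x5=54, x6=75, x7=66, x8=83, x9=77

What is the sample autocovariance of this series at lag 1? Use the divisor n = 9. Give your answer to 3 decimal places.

Mean x̄ = (68 + 62 + 62 + 54 + 54 + 75 + 66 + 83 + 77)/9 = 66.7778
Σ_{t=1}^{8}(x_t−x̄)(x_{t+1}−x̄) = 283.0617
γ_1 = 283.0617 / 9 = 31.451

31.451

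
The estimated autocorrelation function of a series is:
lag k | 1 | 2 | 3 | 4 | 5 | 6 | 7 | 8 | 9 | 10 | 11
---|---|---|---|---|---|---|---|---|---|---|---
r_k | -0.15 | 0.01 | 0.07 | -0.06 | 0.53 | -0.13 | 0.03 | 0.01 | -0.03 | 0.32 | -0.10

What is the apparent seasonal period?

The largest autocorrelation is r_5 = 0.53, with a weaker echo at lag 10 (0.32); the remaining lags stay at or below 0.07.
The dominant spike at lag 5 indicates a seasonal period of 5.

5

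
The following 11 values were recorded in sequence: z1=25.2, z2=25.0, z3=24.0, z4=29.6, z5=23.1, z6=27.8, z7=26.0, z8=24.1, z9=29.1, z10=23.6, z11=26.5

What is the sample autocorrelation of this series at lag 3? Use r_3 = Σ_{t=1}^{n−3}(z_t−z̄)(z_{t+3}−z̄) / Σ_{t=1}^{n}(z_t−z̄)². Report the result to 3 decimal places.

Mean z̄ = (25.2 + 25.0 + 24.0 + 29.6 + 23.1 + 27.8 + 26.0 + 24.1 + 29.1 + 23.6 + 26.5)/11 = 25.8182
Numerator Σ_{t=1}^{8}(z_t−z̄)(z_{t+3}−z̄) = 6.5699
Denominator Σ(z_t−z̄)² = 49.1164
r_3 = 6.5699 / 49.1164 = 0.134

0.134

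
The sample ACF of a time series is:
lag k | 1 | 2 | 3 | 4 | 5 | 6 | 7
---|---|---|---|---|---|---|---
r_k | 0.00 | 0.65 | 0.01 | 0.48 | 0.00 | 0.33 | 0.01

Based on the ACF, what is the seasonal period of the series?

The largest autocorrelation is r_2 = 0.65, with weaker echoes at lags 4 (0.48) and 6 (0.33); the remaining lags stay at or below 0.01.
The dominant spike at lag 2 indicates a seasonal period of 2.

2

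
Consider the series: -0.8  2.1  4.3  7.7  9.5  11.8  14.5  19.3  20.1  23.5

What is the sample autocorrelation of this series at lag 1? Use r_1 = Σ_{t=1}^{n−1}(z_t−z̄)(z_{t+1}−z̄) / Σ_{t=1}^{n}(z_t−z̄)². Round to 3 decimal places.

0.689

Mean z̄ = (-0.8 + 2.1 + 4.3 + 7.7 + 9.5 + 11.8 + 14.5 + 19.3 + 20.1 + 23.5)/10 = 11.2000
Numerator Σ_{t=1}^{9}(z_t−z̄)(z_{t+1}−z̄) = 411.3400
Denominator Σ(z_t−z̄)² = 596.9200
r_1 = 411.3400 / 596.9200 = 0.689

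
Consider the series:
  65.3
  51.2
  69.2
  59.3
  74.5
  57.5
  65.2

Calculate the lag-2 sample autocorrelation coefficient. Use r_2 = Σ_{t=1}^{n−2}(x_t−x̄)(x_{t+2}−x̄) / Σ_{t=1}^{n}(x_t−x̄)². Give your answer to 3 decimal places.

Mean x̄ = (65.3 + 51.2 + 69.2 + 59.3 + 74.5 + 57.5 + 65.2)/7 = 63.1714
Deviations from mean: 2.1286, -11.9714, 6.0286, -3.8714, 11.3286, -5.6714, 2.0286
Σ(x_t−x̄)(x_{t+2}−x̄) = (12.8322) + (46.3465) + (68.2951) + (21.9565) + (22.9808) = 172.4112
Denominator Σ(x_t−x̄)² = 363.7943
r_2 = 172.4112 / 363.7943 = 0.474

0.474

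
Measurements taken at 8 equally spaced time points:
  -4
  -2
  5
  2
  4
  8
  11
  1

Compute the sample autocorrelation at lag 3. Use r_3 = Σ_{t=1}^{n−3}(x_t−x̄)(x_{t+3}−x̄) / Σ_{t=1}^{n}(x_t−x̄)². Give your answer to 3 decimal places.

0.011

Mean x̄ = (-4 − 2 + 5 + 2 + 4 + 8 + 11 + 1)/8 = 3.1250
Deviations from mean: -7.1250, -5.1250, 1.8750, -1.1250, 0.8750, 4.8750, 7.8750, -2.1250
Numerator Σ_{t=1}^{5}(x_t−x̄)(x_{t+3}−x̄) = 1.9531
Denominator Σ(x_t−x̄)² = 172.8750
r_3 = 1.9531 / 172.8750 = 0.011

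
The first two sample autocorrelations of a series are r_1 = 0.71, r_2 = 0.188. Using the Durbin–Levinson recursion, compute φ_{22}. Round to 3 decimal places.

-0.637

φ_{22} = (r_2 − r_1²) / (1 − r_1²)
r_1² = (0.71)² = 0.5041
Numerator = 0.188 − 0.5041 = -0.3161; denominator = 1 − 0.5041 = 0.4959
φ_{22} = -0.3161 / 0.4959 = -0.637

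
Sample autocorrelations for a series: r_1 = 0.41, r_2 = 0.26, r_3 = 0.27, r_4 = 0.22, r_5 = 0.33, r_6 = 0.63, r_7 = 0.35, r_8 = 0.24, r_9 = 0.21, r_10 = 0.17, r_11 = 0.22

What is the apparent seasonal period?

6

The largest autocorrelation is r_6 = 0.63; the remaining lags stay at or below 0.41. The elevated value at lag 1 (0.41), dropping to 0.26 at lag 2, reflects decaying short-term dependence rather than seasonality.
The dominant spike at lag 6 indicates a seasonal period of 6.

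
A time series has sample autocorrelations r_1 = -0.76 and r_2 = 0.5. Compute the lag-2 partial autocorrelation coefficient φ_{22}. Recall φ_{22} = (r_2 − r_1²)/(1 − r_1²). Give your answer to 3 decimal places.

-0.184

φ_{22} = (r_2 − r_1²) / (1 − r_1²)
r_1² = (-0.76)² = 0.5776
Numerator = 0.5 − 0.5776 = -0.0776; denominator = 1 − 0.5776 = 0.4224
φ_{22} = -0.0776 / 0.4224 = -0.184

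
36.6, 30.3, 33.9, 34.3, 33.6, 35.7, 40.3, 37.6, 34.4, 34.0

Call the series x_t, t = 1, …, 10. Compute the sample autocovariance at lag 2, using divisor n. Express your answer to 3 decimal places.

-0.919

Mean x̄ = (36.6 + 30.3 + 33.9 + 34.3 + 33.6 + 35.7 + 40.3 + 37.6 + 34.4 + 34.0)/10 = 35.0700
Σ_{t=1}^{8}(x_t−x̄)(x_{t+2}−x̄) = -9.1878
γ_2 = -9.1878 / 10 = -0.919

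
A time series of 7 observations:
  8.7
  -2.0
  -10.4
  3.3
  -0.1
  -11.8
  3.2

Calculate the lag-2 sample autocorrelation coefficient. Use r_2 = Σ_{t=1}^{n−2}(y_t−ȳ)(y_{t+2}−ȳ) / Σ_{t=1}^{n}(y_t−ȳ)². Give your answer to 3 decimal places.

Mean ȳ = (8.7 − 2.0 − 10.4 + 3.3 − 0.1 − 11.8 + 3.2)/7 = -1.3000
Deviations from mean: 10.0000, -0.7000, -9.1000, 4.6000, 1.2000, -10.5000, 4.5000
Numerator Σ_{t=1}^{5}(y_t−ȳ)(y_{t+2}−ȳ) = -148.0400
Denominator Σ(y_t−ȳ)² = 336.4000
r_2 = -148.0400 / 336.4000 = -0.440

-0.440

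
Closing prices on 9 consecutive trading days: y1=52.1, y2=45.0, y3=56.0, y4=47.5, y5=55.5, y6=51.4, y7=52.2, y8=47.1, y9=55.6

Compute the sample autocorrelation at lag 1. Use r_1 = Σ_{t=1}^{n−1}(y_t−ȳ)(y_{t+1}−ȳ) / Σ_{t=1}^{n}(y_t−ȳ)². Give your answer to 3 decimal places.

Mean ȳ = (52.1 + 45.0 + 56.0 + 47.5 + 55.5 + 51.4 + 52.2 + 47.1 + 55.6)/9 = 51.3778
Numerator Σ_{t=1}^{8}(y_t−ȳ)(y_{t+1}−ȳ) = -89.4638
Denominator Σ(y_t−ȳ)² = 131.3956
r_1 = -89.4638 / 131.3956 = -0.681

-0.681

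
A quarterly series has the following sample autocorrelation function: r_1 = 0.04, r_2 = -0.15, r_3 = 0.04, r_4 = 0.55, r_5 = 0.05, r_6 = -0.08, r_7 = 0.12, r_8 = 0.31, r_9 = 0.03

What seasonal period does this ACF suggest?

4

The largest autocorrelation is r_4 = 0.55, with a weaker echo at lag 8 (0.31); the remaining lags stay at or below 0.12.
The dominant spike at lag 4 indicates a seasonal period of 4.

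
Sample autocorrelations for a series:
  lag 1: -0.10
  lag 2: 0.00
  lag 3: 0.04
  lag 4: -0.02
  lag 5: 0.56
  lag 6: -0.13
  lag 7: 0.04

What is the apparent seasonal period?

The largest autocorrelation is r_5 = 0.56; the remaining lags stay at or below 0.04.
The dominant spike at lag 5 indicates a seasonal period of 5.

5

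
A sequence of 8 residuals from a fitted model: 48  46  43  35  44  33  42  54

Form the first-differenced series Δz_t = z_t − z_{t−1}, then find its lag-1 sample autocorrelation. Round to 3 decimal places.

First differences Δz: -2, -3, -8, 9, -11, 9, 12
Mean of differences = 0.8571
Numerator Σ(Δz_t−Δz̄)(Δz_{t+1}−Δz̄) = -129.3061
Denominator Σ(Δz_t−Δz̄)² = 498.8571
r_1(Δz) = -129.3061 / 498.8571 = -0.259

-0.259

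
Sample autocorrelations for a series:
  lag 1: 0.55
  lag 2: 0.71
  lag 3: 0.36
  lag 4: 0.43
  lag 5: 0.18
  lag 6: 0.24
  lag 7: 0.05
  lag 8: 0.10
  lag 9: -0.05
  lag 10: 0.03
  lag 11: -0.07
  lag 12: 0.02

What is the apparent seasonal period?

2

The largest autocorrelation is r_2 = 0.71; the remaining lags stay at or below 0.55.
The dominant spike at lag 2 indicates a seasonal period of 2.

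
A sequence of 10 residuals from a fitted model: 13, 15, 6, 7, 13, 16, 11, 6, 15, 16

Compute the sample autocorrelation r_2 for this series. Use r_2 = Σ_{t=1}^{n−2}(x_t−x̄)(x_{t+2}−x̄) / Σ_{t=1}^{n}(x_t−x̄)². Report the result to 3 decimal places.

-0.680

Mean x̄ = (13 + 15 + 6 + 7 + 13 + 16 + 11 + 6 + 15 + 16)/10 = 11.8000
Numerator Σ_{t=1}^{8}(x_t−x̄)(x_{t+2}−x̄) = -101.6800
Denominator Σ(x_t−x̄)² = 149.6000
r_2 = -101.6800 / 149.6000 = -0.680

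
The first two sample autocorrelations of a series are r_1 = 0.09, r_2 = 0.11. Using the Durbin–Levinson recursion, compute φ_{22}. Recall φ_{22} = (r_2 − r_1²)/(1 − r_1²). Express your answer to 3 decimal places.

φ_{22} = (r_2 − r_1²) / (1 − r_1²)
r_1² = (0.09)² = 0.0081
Numerator = 0.11 − 0.0081 = 0.1019; denominator = 1 − 0.0081 = 0.9919
φ_{22} = 0.1019 / 0.9919 = 0.103

0.103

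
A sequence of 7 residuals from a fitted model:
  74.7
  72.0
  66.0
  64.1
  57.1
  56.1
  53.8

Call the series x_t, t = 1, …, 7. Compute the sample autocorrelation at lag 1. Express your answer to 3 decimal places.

Mean x̄ = (74.7 + 72.0 + 66.0 + 64.1 + 57.1 + 56.1 + 53.8)/7 = 63.4000
Deviations from mean: 11.3000, 8.6000, 2.6000, 0.7000, -6.3000, -7.3000, -9.6000
Σ(x_t−x̄)(x_{t+1}−x̄) = (97.1800) + (22.3600) + (1.8200) + (-4.4100) + (45.9900) + (70.0800) = 233.0200
Denominator Σ(x_t−x̄)² = 394.0400
r_1 = 233.0200 / 394.0400 = 0.591

0.591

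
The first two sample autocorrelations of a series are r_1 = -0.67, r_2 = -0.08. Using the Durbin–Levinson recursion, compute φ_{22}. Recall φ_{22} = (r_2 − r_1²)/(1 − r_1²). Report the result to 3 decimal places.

φ_{22} = (r_2 − r_1²) / (1 − r_1²)
r_1² = (-0.67)² = 0.4489
Numerator = -0.08 − 0.4489 = -0.5289; denominator = 1 − 0.4489 = 0.5511
φ_{22} = -0.5289 / 0.5511 = -0.960

-0.960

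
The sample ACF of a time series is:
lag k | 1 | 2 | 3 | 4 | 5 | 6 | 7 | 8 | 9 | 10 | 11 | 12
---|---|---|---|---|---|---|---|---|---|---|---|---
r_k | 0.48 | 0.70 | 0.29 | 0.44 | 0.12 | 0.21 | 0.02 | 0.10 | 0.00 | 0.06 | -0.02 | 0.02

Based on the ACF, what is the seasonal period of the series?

The largest autocorrelation is r_2 = 0.70; the remaining lags stay at or below 0.48.
The dominant spike at lag 2 indicates a seasonal period of 2.

2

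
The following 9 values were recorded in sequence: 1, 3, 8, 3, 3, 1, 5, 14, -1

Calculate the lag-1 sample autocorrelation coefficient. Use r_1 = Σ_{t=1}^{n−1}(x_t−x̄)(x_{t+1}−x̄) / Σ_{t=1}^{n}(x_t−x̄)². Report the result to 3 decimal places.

Mean x̄ = (1 + 3 + 8 + 3 + 3 + 1 + 5 + 14 − 1)/9 = 4.1111
Numerator Σ_{t=1}^{8}(x_t−x̄)(x_{t+1}−x̄) = -45.0123
Denominator Σ(x_t−x̄)² = 162.8889
r_1 = -45.0123 / 162.8889 = -0.276

-0.276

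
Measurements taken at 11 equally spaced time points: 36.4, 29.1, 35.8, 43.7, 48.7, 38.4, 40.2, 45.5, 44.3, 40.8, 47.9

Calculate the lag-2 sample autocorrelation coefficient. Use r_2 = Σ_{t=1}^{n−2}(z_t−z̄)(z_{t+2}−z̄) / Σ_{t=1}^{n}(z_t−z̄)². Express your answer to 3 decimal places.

Mean z̄ = (36.4 + 29.1 + 35.8 + 43.7 + 48.7 + 38.4 + 40.2 + 45.5 + 44.3 + 40.8 + 47.9)/11 = 40.9818
Numerator Σ_{t=1}^{9}(z_t−z̄)(z_{t+2}−z̄) = -53.7261
Denominator Σ(z_t−z̄)² = 342.5764
r_2 = -53.7261 / 342.5764 = -0.157

-0.157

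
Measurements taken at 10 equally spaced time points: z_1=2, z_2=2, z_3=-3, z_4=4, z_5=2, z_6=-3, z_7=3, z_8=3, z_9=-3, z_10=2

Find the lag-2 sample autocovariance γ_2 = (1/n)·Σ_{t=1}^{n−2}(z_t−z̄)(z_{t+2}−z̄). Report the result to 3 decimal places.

Mean z̄ = (2 + 2 − 3 + 4 + 2 − 3 + 3 + 3 − 3 + 2)/10 = 0.9000
Σ_{t=1}^{8}(z_t−z̄)(z_{t+2}−z̄) = -29.0200
γ_2 = -29.0200 / 10 = -2.902

-2.902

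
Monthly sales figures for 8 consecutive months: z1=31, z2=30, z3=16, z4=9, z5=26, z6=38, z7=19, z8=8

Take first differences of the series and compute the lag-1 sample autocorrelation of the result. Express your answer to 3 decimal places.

First differences Δz: -1, -14, -7, 17, 12, -19, -11
Mean of differences = -3.2857
Numerator Σ(Δz_t−Δz̄)(Δz_{t+1}−Δz̄) = 131.0612
Denominator Σ(Δz_t−Δz̄)² = 1085.4286
r_1(Δz) = 131.0612 / 1085.4286 = 0.121

0.121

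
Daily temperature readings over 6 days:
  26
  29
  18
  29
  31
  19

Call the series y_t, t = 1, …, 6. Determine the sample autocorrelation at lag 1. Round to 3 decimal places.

-0.433

Mean ȳ = (26 + 29 + 18 + 29 + 31 + 19)/6 = 25.3333
Deviations from mean: 0.6667, 3.6667, -7.3333, 3.6667, 5.6667, -6.3333
Σ(y_t−ȳ)(y_{t+1}−ȳ) = (2.4444) + (-26.8889) + (-26.8889) + (20.7778) + (-35.8889) = -66.4444
Denominator Σ(y_t−ȳ)² = 153.3333
r_1 = -66.4444 / 153.3333 = -0.433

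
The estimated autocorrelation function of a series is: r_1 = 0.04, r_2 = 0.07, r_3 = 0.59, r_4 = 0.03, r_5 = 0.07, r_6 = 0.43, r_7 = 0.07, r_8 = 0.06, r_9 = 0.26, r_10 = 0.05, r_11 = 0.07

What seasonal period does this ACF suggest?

3

The largest autocorrelation is r_3 = 0.59, with weaker echoes at lags 6 (0.43) and 9 (0.26); the remaining lags stay at or below 0.07.
The dominant spike at lag 3 indicates a seasonal period of 3.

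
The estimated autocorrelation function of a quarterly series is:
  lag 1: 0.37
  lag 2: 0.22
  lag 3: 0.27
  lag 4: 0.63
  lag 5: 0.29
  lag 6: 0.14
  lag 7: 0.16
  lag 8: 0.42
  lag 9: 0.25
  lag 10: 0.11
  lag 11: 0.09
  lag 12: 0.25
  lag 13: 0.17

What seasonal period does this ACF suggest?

4

The largest autocorrelation is r_4 = 0.63, with a weaker echo at lag 8 (0.42); the remaining lags stay at or below 0.37. The elevated value at lag 1 (0.37), dropping to 0.22 at lag 2, reflects decaying short-term dependence rather than seasonality.
The dominant spike at lag 4 indicates a seasonal period of 4.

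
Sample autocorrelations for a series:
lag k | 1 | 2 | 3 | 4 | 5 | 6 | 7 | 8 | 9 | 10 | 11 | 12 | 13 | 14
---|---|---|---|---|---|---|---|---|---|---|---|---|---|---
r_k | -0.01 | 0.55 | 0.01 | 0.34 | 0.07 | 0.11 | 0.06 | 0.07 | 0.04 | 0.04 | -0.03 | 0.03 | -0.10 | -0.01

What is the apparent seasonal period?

The largest autocorrelation is r_2 = 0.55, with a weaker echo at lag 4 (0.34); the remaining lags stay at or below 0.11.
The dominant spike at lag 2 indicates a seasonal period of 2.

2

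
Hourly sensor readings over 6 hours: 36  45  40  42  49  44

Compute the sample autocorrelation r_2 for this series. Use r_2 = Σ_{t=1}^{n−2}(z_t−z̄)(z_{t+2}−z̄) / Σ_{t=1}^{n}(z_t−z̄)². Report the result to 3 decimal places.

Mean z̄ = (36 + 45 + 40 + 42 + 49 + 44)/6 = 42.6667
Deviations from mean: -6.6667, 2.3333, -2.6667, -0.6667, 6.3333, 1.3333
Σ(z_t−z̄)(z_{t+2}−z̄) = (17.7778) + (-1.5556) + (-16.8889) + (-0.8889) = -1.5556
Denominator Σ(z_t−z̄)² = 99.3333
r_2 = -1.5556 / 99.3333 = -0.016

-0.016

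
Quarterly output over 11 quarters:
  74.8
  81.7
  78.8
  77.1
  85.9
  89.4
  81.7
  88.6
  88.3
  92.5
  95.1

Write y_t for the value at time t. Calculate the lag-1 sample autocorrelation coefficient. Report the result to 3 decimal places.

Mean ȳ = (74.8 + 81.7 + 78.8 + 77.1 + 85.9 + 89.4 + 81.7 + 88.6 + 88.3 + 92.5 + 95.1)/11 = 84.9000
Numerator Σ_{t=1}^{10}(y_t−ȳ)(y_{t+1}−ȳ) = 185.8200
Denominator Σ(y_t−ȳ)² = 428.8400
r_1 = 185.8200 / 428.8400 = 0.433

0.433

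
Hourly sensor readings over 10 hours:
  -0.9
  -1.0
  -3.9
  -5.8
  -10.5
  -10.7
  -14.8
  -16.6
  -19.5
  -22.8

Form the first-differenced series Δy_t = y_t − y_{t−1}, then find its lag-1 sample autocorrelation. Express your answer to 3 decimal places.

-0.607

First differences Δy: -0.1, -2.9, -1.9, -4.7, -0.2, -4.1, -1.8, -2.9, -3.3
Mean of differences = -2.4333
Numerator Σ(Δy_t−Δȳ)(Δy_{t+1}−Δȳ) = -12.2778
Denominator Σ(Δy_t−Δȳ)² = 20.2200
r_1(Δy) = -12.2778 / 20.2200 = -0.607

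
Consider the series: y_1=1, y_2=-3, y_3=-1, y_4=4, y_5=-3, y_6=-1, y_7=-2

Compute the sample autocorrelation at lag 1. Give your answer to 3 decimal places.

-0.384

Mean ȳ = (1 − 3 − 1 + 4 − 3 − 1 − 2)/7 = -0.7143
Deviations from mean: 1.7143, -2.2857, -0.2857, 4.7143, -2.2857, -0.2857, -1.2857
Numerator Σ_{t=1}^{6}(y_t−ȳ)(y_{t+1}−ȳ) = -14.3673
Denominator Σ(y_t−ȳ)² = 37.4286
r_1 = -14.3673 / 37.4286 = -0.384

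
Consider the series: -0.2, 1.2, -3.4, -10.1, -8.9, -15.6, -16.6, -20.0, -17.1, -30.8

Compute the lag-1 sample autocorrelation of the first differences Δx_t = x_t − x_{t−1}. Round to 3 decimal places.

First differences Δx: 1.4, -4.6, -6.7, 1.2, -6.7, -1.0, -3.4, 2.9, -13.7
Mean of differences = -3.4000
Numerator Σ(Δx_t−Δx̄)(Δx_{t+1}−Δx̄) = -104.9700
Denominator Σ(Δx_t−Δx̄)² = 218.9600
r_1(Δx) = -104.9700 / 218.9600 = -0.479

-0.479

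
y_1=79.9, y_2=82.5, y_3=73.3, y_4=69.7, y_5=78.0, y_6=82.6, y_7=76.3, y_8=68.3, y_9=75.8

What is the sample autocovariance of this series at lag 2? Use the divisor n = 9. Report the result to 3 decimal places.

-16.540

Mean ȳ = (79.9 + 82.5 + 73.3 + 69.7 + 78.0 + 82.6 + 76.3 + 68.3 + 75.8)/9 = 76.2667
Σ_{t=1}^{7}(y_t−ȳ)(y_{t+2}−ȳ) = -148.8556
γ_2 = -148.8556 / 9 = -16.540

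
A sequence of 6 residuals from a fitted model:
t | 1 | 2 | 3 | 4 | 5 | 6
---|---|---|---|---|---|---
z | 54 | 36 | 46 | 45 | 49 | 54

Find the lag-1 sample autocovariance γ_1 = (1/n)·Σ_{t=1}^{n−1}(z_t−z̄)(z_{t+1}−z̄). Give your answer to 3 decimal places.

Mean z̄ = (54 + 36 + 46 + 45 + 49 + 54)/6 = 47.3333
Deviations: 6.6667, -11.3333, -1.3333, -2.3333, 1.6667, 6.6667
Σ_{t=1}^{5}(z_t−z̄)(z_{t+1}−z̄) = -50.1111
γ_1 = -50.1111 / 6 = -8.352

-8.352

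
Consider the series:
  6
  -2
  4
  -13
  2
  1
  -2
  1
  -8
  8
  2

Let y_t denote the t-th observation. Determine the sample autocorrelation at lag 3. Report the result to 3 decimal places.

-0.199

Mean ȳ = (6 − 2 + 4 − 13 + 2 + 1 − 2 + 1 − 8 + 8 + 2)/11 = -0.0909
Numerator Σ_{t=1}^{8}(y_t−ȳ)(y_{t+3}−ȳ) = -73.0248
Denominator Σ(y_t−ȳ)² = 366.9091
r_3 = -73.0248 / 366.9091 = -0.199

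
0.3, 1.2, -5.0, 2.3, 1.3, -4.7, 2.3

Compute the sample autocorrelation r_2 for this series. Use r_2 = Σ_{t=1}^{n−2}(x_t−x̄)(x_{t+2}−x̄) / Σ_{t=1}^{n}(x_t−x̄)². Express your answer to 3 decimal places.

Mean x̄ = (0.3 + 1.2 − 5.0 + 2.3 + 1.3 − 4.7 + 2.3)/7 = -0.3286
Numerator Σ_{t=1}^{5}(x_t−x̄)(x_{t+2}−x̄) = -13.7359
Denominator Σ(x_t−x̄)² = 60.1343
r_2 = -13.7359 / 60.1343 = -0.228

-0.228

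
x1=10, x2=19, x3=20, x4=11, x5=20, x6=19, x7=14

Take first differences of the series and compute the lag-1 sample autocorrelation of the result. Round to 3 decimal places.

First differences Δx: 9, 1, -9, 9, -1, -5
Mean of differences = 0.6667
Numerator Σ(Δx_t−Δx̄)(Δx_{t+1}−Δx̄) = -85.4444
Denominator Σ(Δx_t−Δx̄)² = 267.3333
r_1(Δx) = -85.4444 / 267.3333 = -0.320

-0.320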